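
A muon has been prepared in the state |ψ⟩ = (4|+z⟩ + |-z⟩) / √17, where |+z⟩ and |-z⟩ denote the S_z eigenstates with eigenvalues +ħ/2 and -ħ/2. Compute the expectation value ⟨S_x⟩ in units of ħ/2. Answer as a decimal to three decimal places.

⟨σ_x⟩ = 2 Re(a* b)/(|a|²+|b|²) with a = 4, b = 1.
a* b = 4, so ⟨σ_x⟩ = 8/17.
⟨S_x⟩ = (ħ/2)·⟨σ_x⟩.

0.471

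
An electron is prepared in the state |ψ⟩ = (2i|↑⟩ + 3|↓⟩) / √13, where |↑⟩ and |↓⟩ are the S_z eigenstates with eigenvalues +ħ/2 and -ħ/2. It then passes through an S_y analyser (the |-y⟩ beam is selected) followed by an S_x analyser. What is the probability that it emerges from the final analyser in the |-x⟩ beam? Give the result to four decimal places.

0.4808

First analyser (S_y): P(|-y⟩) = |⟨-y|ψ⟩|² = 25/26.
After stage 1 the state is |-y⟩; P(|-x⟩) = |⟨-x|-y⟩|² = 1/2.
Joint probability = 25/26 × 1/2 = 0.4808.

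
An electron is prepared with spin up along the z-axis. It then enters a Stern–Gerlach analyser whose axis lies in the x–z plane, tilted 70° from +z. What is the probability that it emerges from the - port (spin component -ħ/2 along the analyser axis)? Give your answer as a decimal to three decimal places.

For spin-½, the probability of finding spin-up along an axis at angle θ to the initial spin direction is cos²(θ/2); spin-down is sin²(θ/2).
θ = 70°, so P = sin²(35°) ≈ 0.329.

0.329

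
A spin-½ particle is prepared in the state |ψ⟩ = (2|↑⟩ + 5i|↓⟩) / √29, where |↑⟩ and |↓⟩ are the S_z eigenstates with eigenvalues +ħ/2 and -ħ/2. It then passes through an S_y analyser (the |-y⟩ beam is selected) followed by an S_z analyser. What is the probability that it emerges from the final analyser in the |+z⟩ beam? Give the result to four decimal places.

First analyser (S_y): P(|-y⟩) = |⟨-y|ψ⟩|² = 9/58.
After stage 1 the state is |-y⟩; P(|+z⟩) = |⟨+z|-y⟩|² = 1/2.
Joint probability = 9/58 × 1/2 = 0.0776.

0.0776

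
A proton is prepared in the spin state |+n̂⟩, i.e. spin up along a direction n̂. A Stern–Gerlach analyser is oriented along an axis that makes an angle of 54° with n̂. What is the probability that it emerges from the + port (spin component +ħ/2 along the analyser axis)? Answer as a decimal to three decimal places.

0.794

For spin-½, the probability of finding spin-up along an axis at angle θ to the initial spin direction is cos²(θ/2); spin-down is sin²(θ/2).
θ = 54°, so P = cos²(27°) ≈ 0.794.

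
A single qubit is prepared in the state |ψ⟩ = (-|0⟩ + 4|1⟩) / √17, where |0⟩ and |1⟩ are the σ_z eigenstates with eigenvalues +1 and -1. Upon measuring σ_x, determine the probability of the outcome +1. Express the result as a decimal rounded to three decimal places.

|+x⟩ = (|0⟩ + |1⟩)/√2, so ⟨+x|ψ⟩ = (3) / (√2·√17).
P = |3|² / 34 = 9/34.

0.265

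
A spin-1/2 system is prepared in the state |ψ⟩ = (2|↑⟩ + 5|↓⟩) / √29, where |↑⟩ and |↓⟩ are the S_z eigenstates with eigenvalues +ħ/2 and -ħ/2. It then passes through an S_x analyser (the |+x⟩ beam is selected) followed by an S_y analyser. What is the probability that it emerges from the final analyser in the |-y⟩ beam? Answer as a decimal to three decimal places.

First analyser (S_x): P(|+x⟩) = |⟨+x|ψ⟩|² = 49/58.
After stage 1 the state is |+x⟩; P(|-y⟩) = |⟨-y|+x⟩|² = 1/2.
Joint probability = 49/58 × 1/2 = 0.422.

0.422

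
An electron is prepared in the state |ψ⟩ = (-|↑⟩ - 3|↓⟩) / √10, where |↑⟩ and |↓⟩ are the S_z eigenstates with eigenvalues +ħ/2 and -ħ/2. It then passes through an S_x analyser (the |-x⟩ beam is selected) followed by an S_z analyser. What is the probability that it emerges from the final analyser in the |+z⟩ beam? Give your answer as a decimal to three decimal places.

First analyser (S_x): P(|-x⟩) = |⟨-x|ψ⟩|² = 4/20.
After stage 1 the state is |-x⟩; P(|+z⟩) = |⟨+z|-x⟩|² = 1/2.
Joint probability = 4/20 × 1/2 = 0.100.

0.100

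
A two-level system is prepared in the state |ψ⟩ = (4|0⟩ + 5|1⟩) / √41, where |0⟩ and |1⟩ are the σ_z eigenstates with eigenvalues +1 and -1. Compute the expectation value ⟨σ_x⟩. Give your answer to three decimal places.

⟨σ_x⟩ = 2 Re(a* b)/(|a|²+|b|²) with a = 4, b = 5.
a* b = 20, so ⟨σ_x⟩ = 40/41.

0.976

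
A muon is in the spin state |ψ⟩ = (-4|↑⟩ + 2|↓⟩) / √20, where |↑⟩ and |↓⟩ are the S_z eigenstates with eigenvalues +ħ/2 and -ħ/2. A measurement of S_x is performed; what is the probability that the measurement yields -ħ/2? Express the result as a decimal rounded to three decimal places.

0.900

|-x⟩ = (|↑⟩ - |↓⟩)/√2, so ⟨-x|ψ⟩ = (-6) / (√2·√20).
P = |-6|² / 40 = 36/40.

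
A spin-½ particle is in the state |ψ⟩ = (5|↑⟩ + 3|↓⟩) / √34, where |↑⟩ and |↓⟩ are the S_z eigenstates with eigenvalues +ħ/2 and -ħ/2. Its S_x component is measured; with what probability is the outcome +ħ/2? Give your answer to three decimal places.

|+x⟩ = (|↑⟩ + |↓⟩)/√2, so ⟨+x|ψ⟩ = (8) / (√2·√34).
P = |8|² / 68 = 64/68.

0.941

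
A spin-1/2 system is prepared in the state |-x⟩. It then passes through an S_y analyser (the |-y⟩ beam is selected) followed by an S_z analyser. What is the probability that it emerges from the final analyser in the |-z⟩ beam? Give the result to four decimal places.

0.2500

First analyser (S_y): from |-x⟩, P(|-y⟩) = 1/2.
After stage 1 the state is |-y⟩; P(|-z⟩) = |⟨-z|-y⟩|² = 1/2.
Joint probability = 1/2 × 1/2 = 0.2500.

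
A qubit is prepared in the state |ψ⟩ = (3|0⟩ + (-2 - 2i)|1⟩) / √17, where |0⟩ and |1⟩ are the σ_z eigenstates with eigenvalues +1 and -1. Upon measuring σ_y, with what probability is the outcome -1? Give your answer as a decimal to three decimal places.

|-y⟩ = (|0⟩ - i|1⟩)/√2, so ⟨-y|ψ⟩ = (5 - 2i) / (√2·√17).
P = |5 - 2i|² / 34 = 29/34.

0.853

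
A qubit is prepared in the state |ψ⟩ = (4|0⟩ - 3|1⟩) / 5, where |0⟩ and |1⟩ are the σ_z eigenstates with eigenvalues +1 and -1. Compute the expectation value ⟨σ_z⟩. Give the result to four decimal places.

0.2800

⟨σ_z⟩ = |a|² - |b|² divided by |a|²+|b|², with a, b the |0⟩, |1⟩ amplitudes.
= (16 - 9)/25 = 7/25.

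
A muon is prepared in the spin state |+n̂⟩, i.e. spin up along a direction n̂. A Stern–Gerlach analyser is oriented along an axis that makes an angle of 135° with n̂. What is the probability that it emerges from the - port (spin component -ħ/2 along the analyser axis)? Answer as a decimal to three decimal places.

For spin-½, the probability of finding spin-up along an axis at angle θ to the initial spin direction is cos²(θ/2); spin-down is sin²(θ/2).
θ = 135°, so P = sin²(67.5°) ≈ 0.854.

0.854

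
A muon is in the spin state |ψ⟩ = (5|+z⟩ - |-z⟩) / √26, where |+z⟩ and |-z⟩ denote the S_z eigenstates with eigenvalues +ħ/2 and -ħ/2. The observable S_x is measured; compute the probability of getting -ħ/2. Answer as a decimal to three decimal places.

0.692

|-x⟩ = (|+z⟩ - |-z⟩)/√2, so ⟨-x|ψ⟩ = (6) / (√2·√26).
P = |6|² / 52 = 36/52.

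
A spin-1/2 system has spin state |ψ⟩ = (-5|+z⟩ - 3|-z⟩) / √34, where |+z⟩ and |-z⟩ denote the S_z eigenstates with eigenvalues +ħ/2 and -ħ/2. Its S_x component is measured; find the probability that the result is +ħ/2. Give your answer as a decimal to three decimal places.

|+x⟩ = (|+z⟩ + |-z⟩)/√2, so ⟨+x|ψ⟩ = (-8) / (√2·√34).
P = |-8|² / 68 = 64/68.

0.941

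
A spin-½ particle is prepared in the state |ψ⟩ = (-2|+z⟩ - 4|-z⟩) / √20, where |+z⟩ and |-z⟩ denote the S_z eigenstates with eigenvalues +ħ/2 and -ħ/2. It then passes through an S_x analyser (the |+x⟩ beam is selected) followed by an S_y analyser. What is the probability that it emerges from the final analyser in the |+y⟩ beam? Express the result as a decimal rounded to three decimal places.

0.450

First analyser (S_x): P(|+x⟩) = |⟨+x|ψ⟩|² = 36/40.
After stage 1 the state is |+x⟩; P(|+y⟩) = |⟨+y|+x⟩|² = 1/2.
Joint probability = 36/40 × 1/2 = 0.450.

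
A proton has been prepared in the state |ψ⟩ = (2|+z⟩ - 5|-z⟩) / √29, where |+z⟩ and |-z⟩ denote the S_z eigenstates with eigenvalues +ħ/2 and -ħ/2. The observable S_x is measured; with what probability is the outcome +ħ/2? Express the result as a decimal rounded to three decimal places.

0.155

|+x⟩ = (|+z⟩ + |-z⟩)/√2, so ⟨+x|ψ⟩ = (-3) / (√2·√29).
P = |-3|² / 58 = 9/58.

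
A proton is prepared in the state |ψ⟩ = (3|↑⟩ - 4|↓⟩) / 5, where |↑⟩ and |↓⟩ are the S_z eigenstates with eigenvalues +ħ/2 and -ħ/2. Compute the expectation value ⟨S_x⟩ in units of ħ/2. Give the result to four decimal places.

⟨σ_x⟩ = 2 Re(a* b)/(|a|²+|b|²) with a = 3, b = -4.
a* b = -12, so ⟨σ_x⟩ = -24/25.
⟨S_x⟩ = (ħ/2)·⟨σ_x⟩.

-0.9600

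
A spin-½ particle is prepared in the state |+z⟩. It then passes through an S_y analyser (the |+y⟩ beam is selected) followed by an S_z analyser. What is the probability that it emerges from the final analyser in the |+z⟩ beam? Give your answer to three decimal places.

0.250

First analyser (S_y): from |+z⟩, P(|+y⟩) = 1/2.
After stage 1 the state is |+y⟩; P(|+z⟩) = |⟨+z|+y⟩|² = 1/2.
Joint probability = 1/2 × 1/2 = 0.250.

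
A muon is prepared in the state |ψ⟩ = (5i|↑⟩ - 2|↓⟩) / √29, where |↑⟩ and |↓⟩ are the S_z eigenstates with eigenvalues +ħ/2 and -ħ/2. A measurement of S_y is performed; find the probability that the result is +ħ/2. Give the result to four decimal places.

0.8448

|+y⟩ = (|↑⟩ + i|↓⟩)/√2, so ⟨+y|ψ⟩ = (7i) / (√2·√29).
P = |7i|² / 58 = 49/58.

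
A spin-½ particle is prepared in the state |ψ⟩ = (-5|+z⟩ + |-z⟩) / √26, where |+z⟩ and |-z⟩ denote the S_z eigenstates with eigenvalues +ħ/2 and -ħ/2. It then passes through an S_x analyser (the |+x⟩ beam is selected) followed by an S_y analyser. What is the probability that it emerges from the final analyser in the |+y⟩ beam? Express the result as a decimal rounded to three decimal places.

0.154

First analyser (S_x): P(|+x⟩) = |⟨+x|ψ⟩|² = 16/52.
After stage 1 the state is |+x⟩; P(|+y⟩) = |⟨+y|+x⟩|² = 1/2.
Joint probability = 16/52 × 1/2 = 0.154.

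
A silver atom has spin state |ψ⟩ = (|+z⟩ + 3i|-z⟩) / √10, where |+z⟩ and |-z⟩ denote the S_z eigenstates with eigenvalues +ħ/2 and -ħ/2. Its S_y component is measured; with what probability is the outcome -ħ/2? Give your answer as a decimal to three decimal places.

0.200

|-y⟩ = (|+z⟩ - i|-z⟩)/√2, so ⟨-y|ψ⟩ = (-2) / (√2·√10).
P = |-2|² / 20 = 4/20.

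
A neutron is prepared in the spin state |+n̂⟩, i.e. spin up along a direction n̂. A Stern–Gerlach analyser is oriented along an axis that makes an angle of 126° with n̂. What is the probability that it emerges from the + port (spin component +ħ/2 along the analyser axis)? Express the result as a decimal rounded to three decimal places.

0.206

For spin-½, the probability of finding spin-up along an axis at angle θ to the initial spin direction is cos²(θ/2); spin-down is sin²(θ/2).
θ = 126°, so P = cos²(63°) ≈ 0.206.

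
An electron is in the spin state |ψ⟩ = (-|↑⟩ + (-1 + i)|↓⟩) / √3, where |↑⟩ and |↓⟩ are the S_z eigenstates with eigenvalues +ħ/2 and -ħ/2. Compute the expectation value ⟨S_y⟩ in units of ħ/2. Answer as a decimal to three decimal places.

⟨σ_y⟩ = 2 Im(a* b)/(|a|²+|b|²) with a = -1, b = (-1 + i).
a* b = (1 - i), so ⟨σ_y⟩ = -2/3.
⟨S_y⟩ = (ħ/2)·⟨σ_y⟩.

-0.667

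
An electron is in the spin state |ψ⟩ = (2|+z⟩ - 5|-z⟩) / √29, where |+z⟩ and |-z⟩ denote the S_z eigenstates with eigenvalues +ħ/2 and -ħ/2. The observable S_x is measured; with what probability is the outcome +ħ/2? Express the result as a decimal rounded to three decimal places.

0.155

|+x⟩ = (|+z⟩ + |-z⟩)/√2, so ⟨+x|ψ⟩ = (-3) / (√2·√29).
P = |-3|² / 58 = 9/58.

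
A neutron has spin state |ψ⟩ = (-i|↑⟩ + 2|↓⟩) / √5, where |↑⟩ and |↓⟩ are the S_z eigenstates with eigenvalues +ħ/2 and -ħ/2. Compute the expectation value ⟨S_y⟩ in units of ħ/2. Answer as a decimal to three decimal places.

0.800

⟨σ_y⟩ = 2 Im(a* b)/(|a|²+|b|²) with a = -i, b = 2.
a* b = 2i, so ⟨σ_y⟩ = 4/5.
⟨S_y⟩ = (ħ/2)·⟨σ_y⟩.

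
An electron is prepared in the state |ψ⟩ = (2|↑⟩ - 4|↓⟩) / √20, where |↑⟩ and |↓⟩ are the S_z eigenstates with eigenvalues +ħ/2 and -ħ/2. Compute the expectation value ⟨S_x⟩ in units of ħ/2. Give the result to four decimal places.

-0.8000

⟨σ_x⟩ = 2 Re(a* b)/(|a|²+|b|²) with a = 2, b = -4.
a* b = -8, so ⟨σ_x⟩ = -16/20.
⟨S_x⟩ = (ħ/2)·⟨σ_x⟩.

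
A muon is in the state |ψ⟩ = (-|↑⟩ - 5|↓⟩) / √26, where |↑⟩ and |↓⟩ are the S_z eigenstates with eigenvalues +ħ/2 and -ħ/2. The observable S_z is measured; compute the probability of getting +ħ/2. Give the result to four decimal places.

0.0385

The +ħ/2 outcome corresponds to |↑⟩. Its amplitude in |ψ⟩ is -1/√26.
P = |-1|² / 26 = 1/26.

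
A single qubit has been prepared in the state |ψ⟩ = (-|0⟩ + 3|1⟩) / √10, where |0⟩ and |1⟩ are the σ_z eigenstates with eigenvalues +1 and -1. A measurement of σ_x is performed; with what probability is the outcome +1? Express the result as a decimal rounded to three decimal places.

0.200

|+x⟩ = (|0⟩ + |1⟩)/√2, so ⟨+x|ψ⟩ = (2) / (√2·√10).
P = |2|² / 20 = 4/20.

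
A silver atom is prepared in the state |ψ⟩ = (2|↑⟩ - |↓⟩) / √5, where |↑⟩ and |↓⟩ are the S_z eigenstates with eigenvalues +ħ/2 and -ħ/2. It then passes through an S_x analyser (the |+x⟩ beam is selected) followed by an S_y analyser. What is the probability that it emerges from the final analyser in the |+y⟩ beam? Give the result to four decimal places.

0.0500

First analyser (S_x): P(|+x⟩) = |⟨+x|ψ⟩|² = 1/10.
After stage 1 the state is |+x⟩; P(|+y⟩) = |⟨+y|+x⟩|² = 1/2.
Joint probability = 1/10 × 1/2 = 0.0500.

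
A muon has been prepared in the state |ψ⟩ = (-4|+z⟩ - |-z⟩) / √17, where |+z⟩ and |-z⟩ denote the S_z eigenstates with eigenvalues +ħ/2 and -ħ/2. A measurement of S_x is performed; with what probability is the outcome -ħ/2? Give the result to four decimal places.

0.2647

|-x⟩ = (|+z⟩ - |-z⟩)/√2, so ⟨-x|ψ⟩ = (-3) / (√2·√17).
P = |-3|² / 34 = 9/34.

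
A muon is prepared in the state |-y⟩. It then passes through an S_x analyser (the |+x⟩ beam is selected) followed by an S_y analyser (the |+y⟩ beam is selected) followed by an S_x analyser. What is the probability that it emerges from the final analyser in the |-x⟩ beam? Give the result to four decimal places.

0.1250

First analyser (S_x): from |-y⟩, P(|+x⟩) = 1/2.
After stage 1 the state is |+x⟩; P(|+y⟩) = |⟨+y|+x⟩|² = 1/2.
After stage 2 the state is |+y⟩; P(|-x⟩) = |⟨-x|+y⟩|² = 1/2.
Joint probability = 1/2 × 1/2 × 1/2 = 0.1250.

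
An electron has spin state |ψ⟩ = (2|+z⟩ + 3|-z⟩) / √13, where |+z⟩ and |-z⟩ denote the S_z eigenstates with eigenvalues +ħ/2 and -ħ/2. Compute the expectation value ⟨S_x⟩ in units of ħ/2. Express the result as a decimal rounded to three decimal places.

0.923

⟨σ_x⟩ = 2 Re(a* b)/(|a|²+|b|²) with a = 2, b = 3.
a* b = 6, so ⟨σ_x⟩ = 12/13.
⟨S_x⟩ = (ħ/2)·⟨σ_x⟩.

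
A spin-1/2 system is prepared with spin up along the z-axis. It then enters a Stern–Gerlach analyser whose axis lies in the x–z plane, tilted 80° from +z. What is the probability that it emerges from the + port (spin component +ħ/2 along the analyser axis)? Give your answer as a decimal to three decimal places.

0.587

For spin-½, the probability of finding spin-up along an axis at angle θ to the initial spin direction is cos²(θ/2); spin-down is sin²(θ/2).
θ = 80°, so P = cos²(40°) ≈ 0.587.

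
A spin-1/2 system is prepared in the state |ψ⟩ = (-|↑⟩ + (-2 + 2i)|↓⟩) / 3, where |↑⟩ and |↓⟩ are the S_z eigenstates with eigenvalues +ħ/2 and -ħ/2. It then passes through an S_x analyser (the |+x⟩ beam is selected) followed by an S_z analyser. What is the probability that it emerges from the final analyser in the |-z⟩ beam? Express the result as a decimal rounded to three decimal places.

First analyser (S_x): P(|+x⟩) = |⟨+x|ψ⟩|² = 13/18.
After stage 1 the state is |+x⟩; P(|-z⟩) = |⟨-z|+x⟩|² = 1/2.
Joint probability = 13/18 × 1/2 = 0.361.

0.361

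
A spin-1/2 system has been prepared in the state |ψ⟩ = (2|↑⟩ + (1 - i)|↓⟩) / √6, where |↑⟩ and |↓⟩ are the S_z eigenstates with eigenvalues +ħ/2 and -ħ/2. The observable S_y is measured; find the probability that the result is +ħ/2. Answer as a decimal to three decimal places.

0.167

|+y⟩ = (|↑⟩ + i|↓⟩)/√2, so ⟨+y|ψ⟩ = (1 - i) / (√2·√6).
P = |1 - i|² / 12 = 2/12.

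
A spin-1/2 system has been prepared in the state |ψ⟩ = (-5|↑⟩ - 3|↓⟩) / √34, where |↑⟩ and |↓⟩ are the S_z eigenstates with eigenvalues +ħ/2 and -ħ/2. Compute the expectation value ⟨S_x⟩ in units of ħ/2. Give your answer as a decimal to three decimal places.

0.882

⟨σ_x⟩ = 2 Re(a* b)/(|a|²+|b|²) with a = -5, b = -3.
a* b = 15, so ⟨σ_x⟩ = 30/34.
⟨S_x⟩ = (ħ/2)·⟨σ_x⟩.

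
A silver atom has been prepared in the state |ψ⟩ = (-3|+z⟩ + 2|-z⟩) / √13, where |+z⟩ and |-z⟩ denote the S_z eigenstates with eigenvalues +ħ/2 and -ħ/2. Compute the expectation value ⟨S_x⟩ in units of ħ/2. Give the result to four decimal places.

-0.9231

⟨σ_x⟩ = 2 Re(a* b)/(|a|²+|b|²) with a = -3, b = 2.
a* b = -6, so ⟨σ_x⟩ = -12/13.
⟨S_x⟩ = (ħ/2)·⟨σ_x⟩.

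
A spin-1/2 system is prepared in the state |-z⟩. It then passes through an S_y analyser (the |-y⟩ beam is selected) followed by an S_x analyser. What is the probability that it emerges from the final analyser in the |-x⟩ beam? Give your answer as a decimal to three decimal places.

0.250

First analyser (S_y): from |-z⟩, P(|-y⟩) = 1/2.
After stage 1 the state is |-y⟩; P(|-x⟩) = |⟨-x|-y⟩|² = 1/2.
Joint probability = 1/2 × 1/2 = 0.250.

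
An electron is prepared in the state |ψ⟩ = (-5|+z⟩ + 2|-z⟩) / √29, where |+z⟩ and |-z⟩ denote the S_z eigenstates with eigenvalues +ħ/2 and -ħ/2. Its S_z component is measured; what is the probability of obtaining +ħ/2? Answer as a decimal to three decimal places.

The +ħ/2 outcome corresponds to |+z⟩. Its amplitude in |ψ⟩ is -5/√29.
P = |-5|² / 29 = 25/29.

0.862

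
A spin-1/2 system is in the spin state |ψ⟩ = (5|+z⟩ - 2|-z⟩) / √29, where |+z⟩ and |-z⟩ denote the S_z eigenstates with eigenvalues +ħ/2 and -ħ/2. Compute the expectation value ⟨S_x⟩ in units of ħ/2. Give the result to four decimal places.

-0.6897

⟨σ_x⟩ = 2 Re(a* b)/(|a|²+|b|²) with a = 5, b = -2.
a* b = -10, so ⟨σ_x⟩ = -20/29.
⟨S_x⟩ = (ħ/2)·⟨σ_x⟩.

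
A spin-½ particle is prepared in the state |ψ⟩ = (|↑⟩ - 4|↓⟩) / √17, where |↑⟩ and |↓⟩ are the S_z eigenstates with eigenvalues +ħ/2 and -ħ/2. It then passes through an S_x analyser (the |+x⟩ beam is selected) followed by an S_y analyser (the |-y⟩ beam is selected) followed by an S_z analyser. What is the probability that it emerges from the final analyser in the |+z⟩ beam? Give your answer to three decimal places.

0.066

First analyser (S_x): P(|+x⟩) = |⟨+x|ψ⟩|² = 9/34.
After stage 1 the state is |+x⟩; P(|-y⟩) = |⟨-y|+x⟩|² = 1/2.
After stage 2 the state is |-y⟩; P(|+z⟩) = |⟨+z|-y⟩|² = 1/2.
Joint probability = 9/34 × 1/2 × 1/2 = 0.066.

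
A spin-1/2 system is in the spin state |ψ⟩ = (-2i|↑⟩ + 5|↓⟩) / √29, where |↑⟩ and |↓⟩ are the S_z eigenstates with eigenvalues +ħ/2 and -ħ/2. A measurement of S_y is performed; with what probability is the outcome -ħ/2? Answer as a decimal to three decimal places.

|-y⟩ = (|↑⟩ - i|↓⟩)/√2, so ⟨-y|ψ⟩ = (3i) / (√2·√29).
P = |3i|² / 58 = 9/58.

0.155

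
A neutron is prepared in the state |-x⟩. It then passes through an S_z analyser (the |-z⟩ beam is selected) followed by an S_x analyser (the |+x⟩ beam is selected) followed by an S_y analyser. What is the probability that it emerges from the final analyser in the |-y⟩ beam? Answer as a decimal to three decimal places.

0.125

First analyser (S_z): from |-x⟩, P(|-z⟩) = 1/2.
After stage 1 the state is |-z⟩; P(|+x⟩) = |⟨+x|-z⟩|² = 1/2.
After stage 2 the state is |+x⟩; P(|-y⟩) = |⟨-y|+x⟩|² = 1/2.
Joint probability = 1/2 × 1/2 × 1/2 = 0.125.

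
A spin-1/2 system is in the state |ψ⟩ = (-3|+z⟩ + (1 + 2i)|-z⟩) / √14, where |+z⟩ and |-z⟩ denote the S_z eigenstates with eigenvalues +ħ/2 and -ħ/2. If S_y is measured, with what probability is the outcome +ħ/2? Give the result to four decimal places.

0.0714

|+y⟩ = (|+z⟩ + i|-z⟩)/√2, so ⟨+y|ψ⟩ = (-1 - i) / (√2·√14).
P = |-1 - i|² / 28 = 2/28.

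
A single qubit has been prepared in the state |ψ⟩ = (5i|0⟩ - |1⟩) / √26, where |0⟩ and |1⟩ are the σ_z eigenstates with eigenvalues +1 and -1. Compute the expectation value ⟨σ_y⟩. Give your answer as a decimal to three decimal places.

0.385

⟨σ_y⟩ = 2 Im(a* b)/(|a|²+|b|²) with a = 5i, b = -1.
a* b = 5i, so ⟨σ_y⟩ = 10/26.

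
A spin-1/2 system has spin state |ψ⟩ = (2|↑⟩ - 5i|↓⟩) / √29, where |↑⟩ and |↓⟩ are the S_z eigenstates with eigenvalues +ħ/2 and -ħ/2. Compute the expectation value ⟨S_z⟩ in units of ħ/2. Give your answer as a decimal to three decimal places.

⟨σ_z⟩ = |a|² - |b|² divided by |a|²+|b|², with a, b the |↑⟩, |↓⟩ amplitudes.
= (4 - 25)/29 = -21/29.
⟨S_z⟩ = (ħ/2)·⟨σ_z⟩.

-0.724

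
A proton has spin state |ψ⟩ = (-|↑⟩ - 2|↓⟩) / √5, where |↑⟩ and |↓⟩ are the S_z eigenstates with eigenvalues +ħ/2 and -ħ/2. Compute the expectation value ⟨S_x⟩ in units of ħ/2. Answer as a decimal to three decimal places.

0.800

⟨σ_x⟩ = 2 Re(a* b)/(|a|²+|b|²) with a = -1, b = -2.
a* b = 2, so ⟨σ_x⟩ = 4/5.
⟨S_x⟩ = (ħ/2)·⟨σ_x⟩.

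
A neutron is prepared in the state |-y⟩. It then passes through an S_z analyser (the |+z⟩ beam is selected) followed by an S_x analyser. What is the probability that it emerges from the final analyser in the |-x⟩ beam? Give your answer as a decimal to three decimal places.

0.250

First analyser (S_z): from |-y⟩, P(|+z⟩) = 1/2.
After stage 1 the state is |+z⟩; P(|-x⟩) = |⟨-x|+z⟩|² = 1/2.
Joint probability = 1/2 × 1/2 = 0.250.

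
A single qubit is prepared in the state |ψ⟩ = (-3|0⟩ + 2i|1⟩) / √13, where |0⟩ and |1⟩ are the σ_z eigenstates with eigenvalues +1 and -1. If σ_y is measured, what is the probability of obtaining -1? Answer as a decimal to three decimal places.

0.962

|-y⟩ = (|0⟩ - i|1⟩)/√2, so ⟨-y|ψ⟩ = (-5) / (√2·√13).
P = |-5|² / 26 = 25/26.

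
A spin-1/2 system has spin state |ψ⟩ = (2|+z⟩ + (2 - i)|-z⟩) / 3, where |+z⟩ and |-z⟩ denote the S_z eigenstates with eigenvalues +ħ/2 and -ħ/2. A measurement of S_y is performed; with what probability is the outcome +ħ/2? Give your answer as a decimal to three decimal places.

|+y⟩ = (|+z⟩ + i|-z⟩)/√2, so ⟨+y|ψ⟩ = (1 - 2i) / (√2·3).
P = |1 - 2i|² / 18 = 5/18.

0.278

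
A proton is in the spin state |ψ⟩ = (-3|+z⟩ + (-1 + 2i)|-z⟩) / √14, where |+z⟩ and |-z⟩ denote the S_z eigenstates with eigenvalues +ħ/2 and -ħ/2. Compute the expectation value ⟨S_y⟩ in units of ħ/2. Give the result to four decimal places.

⟨σ_y⟩ = 2 Im(a* b)/(|a|²+|b|²) with a = -3, b = (-1 + 2i).
a* b = (3 - 6i), so ⟨σ_y⟩ = -12/14.
⟨S_y⟩ = (ħ/2)·⟨σ_y⟩.

-0.8571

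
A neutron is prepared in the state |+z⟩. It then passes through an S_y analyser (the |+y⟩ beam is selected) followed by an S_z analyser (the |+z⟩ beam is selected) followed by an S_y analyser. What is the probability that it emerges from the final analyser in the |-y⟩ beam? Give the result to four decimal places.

0.1250

First analyser (S_y): from |+z⟩, P(|+y⟩) = 1/2.
After stage 1 the state is |+y⟩; P(|+z⟩) = |⟨+z|+y⟩|² = 1/2.
After stage 2 the state is |+z⟩; P(|-y⟩) = |⟨-y|+z⟩|² = 1/2.
Joint probability = 1/2 × 1/2 × 1/2 = 0.1250.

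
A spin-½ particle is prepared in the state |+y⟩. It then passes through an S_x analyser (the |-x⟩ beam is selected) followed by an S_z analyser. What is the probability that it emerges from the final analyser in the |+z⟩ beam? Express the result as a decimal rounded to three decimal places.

First analyser (S_x): from |+y⟩, P(|-x⟩) = 1/2.
After stage 1 the state is |-x⟩; P(|+z⟩) = |⟨+z|-x⟩|² = 1/2.
Joint probability = 1/2 × 1/2 = 0.250.

0.250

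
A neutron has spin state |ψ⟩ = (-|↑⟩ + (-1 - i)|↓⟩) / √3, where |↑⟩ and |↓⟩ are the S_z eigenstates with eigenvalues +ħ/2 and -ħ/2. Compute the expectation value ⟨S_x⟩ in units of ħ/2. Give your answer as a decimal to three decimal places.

0.667

⟨σ_x⟩ = 2 Re(a* b)/(|a|²+|b|²) with a = -1, b = (-1 - i).
a* b = (1 + i), so ⟨σ_x⟩ = 2/3.
⟨S_x⟩ = (ħ/2)·⟨σ_x⟩.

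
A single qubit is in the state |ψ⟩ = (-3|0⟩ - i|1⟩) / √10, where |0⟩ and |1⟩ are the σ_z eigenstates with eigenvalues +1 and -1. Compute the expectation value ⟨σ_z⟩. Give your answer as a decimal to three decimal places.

0.800

⟨σ_z⟩ = |a|² - |b|² divided by |a|²+|b|², with a, b the |0⟩, |1⟩ amplitudes.
= (9 - 1)/10 = 8/10.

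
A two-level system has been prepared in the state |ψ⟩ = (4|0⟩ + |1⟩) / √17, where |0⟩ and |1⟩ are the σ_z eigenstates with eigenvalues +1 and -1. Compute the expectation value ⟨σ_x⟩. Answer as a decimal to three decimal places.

⟨σ_x⟩ = 2 Re(a* b)/(|a|²+|b|²) with a = 4, b = 1.
a* b = 4, so ⟨σ_x⟩ = 8/17.

0.471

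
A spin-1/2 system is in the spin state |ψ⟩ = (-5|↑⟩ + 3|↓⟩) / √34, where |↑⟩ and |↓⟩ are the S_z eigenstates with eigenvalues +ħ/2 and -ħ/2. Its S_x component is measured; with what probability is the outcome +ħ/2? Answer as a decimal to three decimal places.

|+x⟩ = (|↑⟩ + |↓⟩)/√2, so ⟨+x|ψ⟩ = (-2) / (√2·√34).
P = |-2|² / 68 = 4/68.

0.059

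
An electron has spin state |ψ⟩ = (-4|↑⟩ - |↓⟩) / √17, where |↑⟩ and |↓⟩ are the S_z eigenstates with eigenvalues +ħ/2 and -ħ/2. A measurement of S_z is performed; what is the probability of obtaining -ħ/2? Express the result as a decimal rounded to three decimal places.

The -ħ/2 outcome corresponds to |↓⟩. Its amplitude in |ψ⟩ is -1/√17.
P = |-1|² / 17 = 1/17.

0.059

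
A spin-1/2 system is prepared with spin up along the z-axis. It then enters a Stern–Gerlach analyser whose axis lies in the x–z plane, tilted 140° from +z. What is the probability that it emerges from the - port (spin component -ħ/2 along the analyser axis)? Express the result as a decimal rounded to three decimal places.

0.883

For spin-½, the probability of finding spin-up along an axis at angle θ to the initial spin direction is cos²(θ/2); spin-down is sin²(θ/2).
θ = 140°, so P = sin²(70°) ≈ 0.883.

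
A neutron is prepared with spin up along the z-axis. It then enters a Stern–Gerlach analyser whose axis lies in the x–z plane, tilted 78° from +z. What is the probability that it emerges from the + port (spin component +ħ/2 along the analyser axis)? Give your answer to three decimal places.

0.604

For spin-½, the probability of finding spin-up along an axis at angle θ to the initial spin direction is cos²(θ/2); spin-down is sin²(θ/2).
θ = 78°, so P = cos²(39°) ≈ 0.604.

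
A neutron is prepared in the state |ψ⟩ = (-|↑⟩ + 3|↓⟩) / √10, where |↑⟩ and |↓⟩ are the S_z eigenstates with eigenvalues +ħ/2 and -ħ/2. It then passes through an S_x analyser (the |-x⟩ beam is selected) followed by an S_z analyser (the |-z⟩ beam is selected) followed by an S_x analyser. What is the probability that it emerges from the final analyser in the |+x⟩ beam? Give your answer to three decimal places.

0.200

First analyser (S_x): P(|-x⟩) = |⟨-x|ψ⟩|² = 16/20.
After stage 1 the state is |-x⟩; P(|-z⟩) = |⟨-z|-x⟩|² = 1/2.
After stage 2 the state is |-z⟩; P(|+x⟩) = |⟨+x|-z⟩|² = 1/2.
Joint probability = 16/20 × 1/2 × 1/2 = 0.200.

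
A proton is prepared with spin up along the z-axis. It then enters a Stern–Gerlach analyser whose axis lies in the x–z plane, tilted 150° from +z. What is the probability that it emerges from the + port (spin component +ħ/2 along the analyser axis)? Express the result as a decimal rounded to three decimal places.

0.067

For spin-½, the probability of finding spin-up along an axis at angle θ to the initial spin direction is cos²(θ/2); spin-down is sin²(θ/2).
θ = 150°, so P = cos²(75°) ≈ 0.067.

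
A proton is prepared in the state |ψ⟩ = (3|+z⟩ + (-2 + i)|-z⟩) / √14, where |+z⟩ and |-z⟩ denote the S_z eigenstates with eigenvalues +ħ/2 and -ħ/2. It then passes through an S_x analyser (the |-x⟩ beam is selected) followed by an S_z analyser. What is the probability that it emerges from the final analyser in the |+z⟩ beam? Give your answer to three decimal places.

First analyser (S_x): P(|-x⟩) = |⟨-x|ψ⟩|² = 26/28.
After stage 1 the state is |-x⟩; P(|+z⟩) = |⟨+z|-x⟩|² = 1/2.
Joint probability = 26/28 × 1/2 = 0.464.

0.464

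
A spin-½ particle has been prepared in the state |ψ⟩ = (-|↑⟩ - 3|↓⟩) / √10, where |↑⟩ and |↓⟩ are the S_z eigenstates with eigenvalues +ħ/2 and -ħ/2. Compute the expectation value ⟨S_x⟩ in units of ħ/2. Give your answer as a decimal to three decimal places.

0.600

⟨σ_x⟩ = 2 Re(a* b)/(|a|²+|b|²) with a = -1, b = -3.
a* b = 3, so ⟨σ_x⟩ = 6/10.
⟨S_x⟩ = (ħ/2)·⟨σ_x⟩.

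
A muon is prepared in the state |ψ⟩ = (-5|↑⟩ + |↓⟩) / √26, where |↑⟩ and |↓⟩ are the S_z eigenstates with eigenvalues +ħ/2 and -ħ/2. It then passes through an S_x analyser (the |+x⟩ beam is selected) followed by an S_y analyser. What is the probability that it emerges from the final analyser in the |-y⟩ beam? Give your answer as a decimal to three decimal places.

First analyser (S_x): P(|+x⟩) = |⟨+x|ψ⟩|² = 16/52.
After stage 1 the state is |+x⟩; P(|-y⟩) = |⟨-y|+x⟩|² = 1/2.
Joint probability = 16/52 × 1/2 = 0.154.

0.154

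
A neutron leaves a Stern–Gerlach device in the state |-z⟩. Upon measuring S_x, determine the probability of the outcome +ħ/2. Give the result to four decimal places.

In the S_z basis, |-z⟩ = |-z⟩ and |+x⟩ = (|+z⟩ + |-z⟩)/√2.
|⟨+x|-z⟩|² = 1/2.

0.5000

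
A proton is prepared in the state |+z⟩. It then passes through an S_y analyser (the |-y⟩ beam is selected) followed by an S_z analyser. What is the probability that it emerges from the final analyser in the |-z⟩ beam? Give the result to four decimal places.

0.2500

First analyser (S_y): from |+z⟩, P(|-y⟩) = 1/2.
After stage 1 the state is |-y⟩; P(|-z⟩) = |⟨-z|-y⟩|² = 1/2.
Joint probability = 1/2 × 1/2 = 0.2500.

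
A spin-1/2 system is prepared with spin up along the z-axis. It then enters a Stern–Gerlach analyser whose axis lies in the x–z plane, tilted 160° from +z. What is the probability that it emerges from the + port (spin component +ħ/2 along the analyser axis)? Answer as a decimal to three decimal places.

0.030

For spin-½, the probability of finding spin-up along an axis at angle θ to the initial spin direction is cos²(θ/2); spin-down is sin²(θ/2).
θ = 160°, so P = cos²(80°) ≈ 0.030.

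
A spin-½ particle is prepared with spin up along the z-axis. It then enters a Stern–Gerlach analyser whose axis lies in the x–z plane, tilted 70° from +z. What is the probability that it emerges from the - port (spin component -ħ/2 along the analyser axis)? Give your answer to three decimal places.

0.329

For spin-½, the probability of finding spin-up along an axis at angle θ to the initial spin direction is cos²(θ/2); spin-down is sin²(θ/2).
θ = 70°, so P = sin²(35°) ≈ 0.329.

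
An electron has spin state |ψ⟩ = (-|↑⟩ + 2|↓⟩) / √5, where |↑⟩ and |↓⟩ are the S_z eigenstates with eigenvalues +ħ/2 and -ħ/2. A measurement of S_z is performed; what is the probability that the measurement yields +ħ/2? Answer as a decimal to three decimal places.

The +ħ/2 outcome corresponds to |↑⟩. Its amplitude in |ψ⟩ is -1/√5.
P = |-1|² / 5 = 1/5.

0.200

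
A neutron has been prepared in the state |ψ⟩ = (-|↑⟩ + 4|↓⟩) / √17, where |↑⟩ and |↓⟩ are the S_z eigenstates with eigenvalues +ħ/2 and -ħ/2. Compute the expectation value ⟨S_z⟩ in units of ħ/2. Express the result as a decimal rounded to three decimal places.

⟨σ_z⟩ = |a|² - |b|² divided by |a|²+|b|², with a, b the |↑⟩, |↓⟩ amplitudes.
= (1 - 16)/17 = -15/17.
⟨S_z⟩ = (ħ/2)·⟨σ_z⟩.

-0.882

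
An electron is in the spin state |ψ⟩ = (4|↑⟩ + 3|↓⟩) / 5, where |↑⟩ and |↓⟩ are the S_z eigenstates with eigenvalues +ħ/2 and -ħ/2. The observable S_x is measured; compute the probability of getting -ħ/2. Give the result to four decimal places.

0.0200

|-x⟩ = (|↑⟩ - |↓⟩)/√2, so ⟨-x|ψ⟩ = (1) / (√2·5).
P = |1|² / 50 = 1/50.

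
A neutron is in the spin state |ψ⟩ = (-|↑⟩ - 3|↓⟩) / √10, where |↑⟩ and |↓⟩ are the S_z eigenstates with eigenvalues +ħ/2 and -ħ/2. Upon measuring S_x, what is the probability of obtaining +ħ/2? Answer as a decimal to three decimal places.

0.800

|+x⟩ = (|↑⟩ + |↓⟩)/√2, so ⟨+x|ψ⟩ = (-4) / (√2·√10).
P = |-4|² / 20 = 16/20.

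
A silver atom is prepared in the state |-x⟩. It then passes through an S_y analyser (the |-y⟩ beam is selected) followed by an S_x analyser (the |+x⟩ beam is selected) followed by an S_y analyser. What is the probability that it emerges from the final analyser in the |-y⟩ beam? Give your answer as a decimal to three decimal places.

First analyser (S_y): from |-x⟩, P(|-y⟩) = 1/2.
After stage 1 the state is |-y⟩; P(|+x⟩) = |⟨+x|-y⟩|² = 1/2.
After stage 2 the state is |+x⟩; P(|-y⟩) = |⟨-y|+x⟩|² = 1/2.
Joint probability = 1/2 × 1/2 × 1/2 = 0.125.

0.125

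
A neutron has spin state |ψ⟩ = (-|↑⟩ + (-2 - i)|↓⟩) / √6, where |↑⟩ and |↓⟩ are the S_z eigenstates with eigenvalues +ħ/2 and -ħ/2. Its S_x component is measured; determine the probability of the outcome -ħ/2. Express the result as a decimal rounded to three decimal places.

0.167

|-x⟩ = (|↑⟩ - |↓⟩)/√2, so ⟨-x|ψ⟩ = (1 + i) / (√2·√6).
P = |1 + i|² / 12 = 2/12.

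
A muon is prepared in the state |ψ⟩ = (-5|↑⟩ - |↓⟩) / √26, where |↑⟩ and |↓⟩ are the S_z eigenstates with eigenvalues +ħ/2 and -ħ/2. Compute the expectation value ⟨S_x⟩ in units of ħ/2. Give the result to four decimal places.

⟨σ_x⟩ = 2 Re(a* b)/(|a|²+|b|²) with a = -5, b = -1.
a* b = 5, so ⟨σ_x⟩ = 10/26.
⟨S_x⟩ = (ħ/2)·⟨σ_x⟩.

0.3846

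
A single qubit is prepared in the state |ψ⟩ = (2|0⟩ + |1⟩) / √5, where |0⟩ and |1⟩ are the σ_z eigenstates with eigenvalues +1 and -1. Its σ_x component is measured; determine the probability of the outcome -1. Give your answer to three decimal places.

0.100

|-x⟩ = (|0⟩ - |1⟩)/√2, so ⟨-x|ψ⟩ = (1) / (√2·√5).
P = |1|² / 10 = 1/10.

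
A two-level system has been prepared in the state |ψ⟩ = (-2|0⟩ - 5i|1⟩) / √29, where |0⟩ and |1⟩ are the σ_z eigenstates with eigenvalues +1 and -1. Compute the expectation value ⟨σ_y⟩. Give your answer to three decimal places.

⟨σ_y⟩ = 2 Im(a* b)/(|a|²+|b|²) with a = -2, b = -5i.
a* b = 10i, so ⟨σ_y⟩ = 20/29.

0.690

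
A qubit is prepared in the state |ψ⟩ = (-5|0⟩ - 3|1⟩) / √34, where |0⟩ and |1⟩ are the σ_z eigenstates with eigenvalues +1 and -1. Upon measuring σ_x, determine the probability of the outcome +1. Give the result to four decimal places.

0.9412

|+x⟩ = (|0⟩ + |1⟩)/√2, so ⟨+x|ψ⟩ = (-8) / (√2·√34).
P = |-8|² / 68 = 64/68.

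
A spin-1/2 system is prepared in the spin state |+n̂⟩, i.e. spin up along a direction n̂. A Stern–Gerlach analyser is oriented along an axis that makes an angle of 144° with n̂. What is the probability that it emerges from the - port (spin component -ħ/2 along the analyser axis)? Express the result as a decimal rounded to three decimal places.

For spin-½, the probability of finding spin-up along an axis at angle θ to the initial spin direction is cos²(θ/2); spin-down is sin²(θ/2).
θ = 144°, so P = sin²(72°) ≈ 0.905.

0.905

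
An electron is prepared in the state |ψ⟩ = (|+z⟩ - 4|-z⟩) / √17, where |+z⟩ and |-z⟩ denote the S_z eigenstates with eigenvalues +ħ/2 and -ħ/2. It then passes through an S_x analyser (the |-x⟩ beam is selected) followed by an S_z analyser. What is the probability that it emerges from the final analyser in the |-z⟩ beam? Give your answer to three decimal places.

0.368

First analyser (S_x): P(|-x⟩) = |⟨-x|ψ⟩|² = 25/34.
After stage 1 the state is |-x⟩; P(|-z⟩) = |⟨-z|-x⟩|² = 1/2.
Joint probability = 25/34 × 1/2 = 0.368.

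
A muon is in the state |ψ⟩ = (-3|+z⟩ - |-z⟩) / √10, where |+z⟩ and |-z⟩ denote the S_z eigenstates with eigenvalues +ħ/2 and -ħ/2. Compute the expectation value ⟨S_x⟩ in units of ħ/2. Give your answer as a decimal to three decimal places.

0.600

⟨σ_x⟩ = 2 Re(a* b)/(|a|²+|b|²) with a = -3, b = -1.
a* b = 3, so ⟨σ_x⟩ = 6/10.
⟨S_x⟩ = (ħ/2)·⟨σ_x⟩.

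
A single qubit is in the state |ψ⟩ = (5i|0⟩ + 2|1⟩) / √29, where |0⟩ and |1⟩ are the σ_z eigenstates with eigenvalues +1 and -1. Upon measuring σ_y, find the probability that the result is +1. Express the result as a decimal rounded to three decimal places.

|+y⟩ = (|0⟩ + i|1⟩)/√2, so ⟨+y|ψ⟩ = (3i) / (√2·√29).
P = |3i|² / 58 = 9/58.

0.155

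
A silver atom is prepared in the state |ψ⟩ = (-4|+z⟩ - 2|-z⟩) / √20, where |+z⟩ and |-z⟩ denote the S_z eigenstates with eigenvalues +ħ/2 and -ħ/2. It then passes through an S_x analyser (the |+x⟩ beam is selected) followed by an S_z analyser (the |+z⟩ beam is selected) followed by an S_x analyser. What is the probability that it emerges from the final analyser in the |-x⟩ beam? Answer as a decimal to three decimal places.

0.225

First analyser (S_x): P(|+x⟩) = |⟨+x|ψ⟩|² = 36/40.
After stage 1 the state is |+x⟩; P(|+z⟩) = |⟨+z|+x⟩|² = 1/2.
After stage 2 the state is |+z⟩; P(|-x⟩) = |⟨-x|+z⟩|² = 1/2.
Joint probability = 36/40 × 1/2 × 1/2 = 0.225.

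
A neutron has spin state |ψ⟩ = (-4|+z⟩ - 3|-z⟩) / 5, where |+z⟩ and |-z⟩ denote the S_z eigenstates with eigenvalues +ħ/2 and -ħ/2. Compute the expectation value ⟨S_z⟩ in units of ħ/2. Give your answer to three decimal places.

⟨σ_z⟩ = |a|² - |b|² divided by |a|²+|b|², with a, b the |+z⟩, |-z⟩ amplitudes.
= (16 - 9)/25 = 7/25.
⟨S_z⟩ = (ħ/2)·⟨σ_z⟩.

0.280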